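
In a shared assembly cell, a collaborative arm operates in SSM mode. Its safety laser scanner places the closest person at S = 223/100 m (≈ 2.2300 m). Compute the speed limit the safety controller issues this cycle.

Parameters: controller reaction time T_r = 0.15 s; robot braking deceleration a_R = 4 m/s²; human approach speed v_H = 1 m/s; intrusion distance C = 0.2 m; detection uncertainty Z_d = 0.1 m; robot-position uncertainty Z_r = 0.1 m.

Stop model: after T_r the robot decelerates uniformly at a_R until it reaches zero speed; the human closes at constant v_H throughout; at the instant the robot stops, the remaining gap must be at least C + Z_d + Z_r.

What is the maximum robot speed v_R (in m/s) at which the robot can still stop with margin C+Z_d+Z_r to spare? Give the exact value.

v_R_max = 12/5 m/s = 2.4000 m/s

at the boundary: (1/8)·v² + (2/5)·v + (-42/25) = 0
  disc = (2/5)² − 4·(1/8)·(-42/25) = 1 ; √disc = 1
  v_R = (−(2/5) + 1) / (2·(1/8)) = 12/5 m/s
check:
stop time T_s = (12/5)/4 = 0.6000 s
reaction-phase robot travel = 2.4000·0.1500 = 0.3600 m
robot under decel: 2.4000²/(2·4.0000) = 0.7200 m
person approaches 1.0000·(0.1500+0.6000) = 0.7500 m
C+Z_d+Z_r = 0.2000+0.1000+0.1000 = 0.4000 m
sum ≈ 0.3600+0.7200+0.7500+0.4000 ≈ 2.2300 m = S ✓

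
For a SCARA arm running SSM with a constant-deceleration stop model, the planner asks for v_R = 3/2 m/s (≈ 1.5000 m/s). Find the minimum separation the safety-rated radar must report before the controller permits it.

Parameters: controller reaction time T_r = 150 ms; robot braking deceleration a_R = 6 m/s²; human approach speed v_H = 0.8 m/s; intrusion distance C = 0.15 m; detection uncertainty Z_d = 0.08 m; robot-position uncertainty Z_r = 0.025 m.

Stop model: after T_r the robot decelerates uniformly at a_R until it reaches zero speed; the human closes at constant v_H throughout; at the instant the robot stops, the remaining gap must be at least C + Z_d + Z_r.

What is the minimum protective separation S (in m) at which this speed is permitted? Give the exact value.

S_min = 79/80 m = 0.9875 m

T_s = v_R/a_R = (3/2)/6 = 0.2500 s
robot covers v_R·T_r = 1.5000·0.1500 = 0.2250 m before braking
robot under decel: 1.5000²/(2·6.0000) = 0.1875 m
human over T_r+T_s: 0.8000·(0.1500+0.2500) = 0.3200 m
margins: 0.1500+0.0800+0.0250 = 0.2550 m
S_min ≈ 0.2250+0.1875+0.3200+0.2550  ⇒  S_min = 79/80 m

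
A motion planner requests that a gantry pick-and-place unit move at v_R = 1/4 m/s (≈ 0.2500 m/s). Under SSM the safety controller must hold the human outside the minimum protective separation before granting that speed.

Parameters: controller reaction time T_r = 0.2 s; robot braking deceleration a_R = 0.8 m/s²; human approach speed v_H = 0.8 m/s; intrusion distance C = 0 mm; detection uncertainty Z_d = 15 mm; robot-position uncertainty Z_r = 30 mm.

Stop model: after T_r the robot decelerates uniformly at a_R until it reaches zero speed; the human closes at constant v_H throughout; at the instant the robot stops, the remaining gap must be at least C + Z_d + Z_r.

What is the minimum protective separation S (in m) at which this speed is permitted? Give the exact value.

T_s = v_R/a_R = (1/4)/(4/5) = 0.3125 s
robot covers v_R·T_r = 0.2500·0.2000 = 0.0500 m before braking
braking distance = 0.2500²/(2·0.8000) = 0.0391 m
person approaches 0.8000·(0.2000+0.3125) = 0.4100 m
C+Z_d+Z_r = 0.0000+0.0150+0.0300 = 0.0450 m
S_min ≈ 0.0500+0.0391+0.4100+0.0450  ⇒  S_min = 1741/3200 m

S_min = 1741/3200 m = 0.5441 m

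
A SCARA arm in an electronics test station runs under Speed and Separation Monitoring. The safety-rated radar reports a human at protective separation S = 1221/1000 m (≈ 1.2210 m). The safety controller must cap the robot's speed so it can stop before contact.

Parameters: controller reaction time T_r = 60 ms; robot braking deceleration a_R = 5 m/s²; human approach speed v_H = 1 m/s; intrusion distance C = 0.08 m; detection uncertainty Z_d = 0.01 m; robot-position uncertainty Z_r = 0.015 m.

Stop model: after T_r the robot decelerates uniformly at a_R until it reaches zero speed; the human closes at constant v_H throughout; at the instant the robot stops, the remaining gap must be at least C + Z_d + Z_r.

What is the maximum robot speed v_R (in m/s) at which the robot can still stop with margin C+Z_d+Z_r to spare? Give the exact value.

collect terms ⇒ (1/10)·v_R² + (13/50)·v_R + (-132/125) = 0
  disc = (13/50)² − 4·(1/10)·(-132/125) = 49/100 ; √disc = 7/10
  v_R = (−(13/50) + 7/10) / (2·(1/10)) = 11/5 m/s
check:
stop time T_s = (11/5)/5 = 0.4400 s
reaction-phase robot travel = 2.2000·0.0600 = 0.1320 m
braking distance = 2.2000²/(2·5.0000) = 0.4840 m
person approaches 1.0000·(0.0600+0.4400) = 0.5000 m
residual clearance needed = 0.0800+0.0100+0.0150 = 0.1050 m
sum ≈ 0.1320+0.4840+0.5000+0.1050 ≈ 1.2210 m = S ✓

v_R_max = 11/5 m/s = 2.2000 m/s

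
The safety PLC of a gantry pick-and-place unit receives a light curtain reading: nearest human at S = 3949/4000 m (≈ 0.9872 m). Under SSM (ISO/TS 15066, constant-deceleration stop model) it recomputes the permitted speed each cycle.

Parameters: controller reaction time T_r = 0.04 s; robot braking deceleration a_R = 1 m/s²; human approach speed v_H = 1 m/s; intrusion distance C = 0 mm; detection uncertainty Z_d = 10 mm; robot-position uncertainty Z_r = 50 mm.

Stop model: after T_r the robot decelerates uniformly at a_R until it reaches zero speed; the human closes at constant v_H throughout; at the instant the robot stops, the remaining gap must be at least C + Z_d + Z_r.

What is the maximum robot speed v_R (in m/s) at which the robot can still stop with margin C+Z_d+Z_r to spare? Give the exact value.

v_R_max = 13/20 m/s = 0.6500 m/s

at the boundary: (1/2)·v² + (26/25)·v + (-3549/4000) = 0
  disc = (26/25)² − 4·(1/2)·(-3549/4000) = 28561/10000 ; √disc = 169/100
  v_R = (−(26/25) + 169/100) / (2·(1/2)) = 13/20 m/s
check:
stop time T_s = (13/20)/1 = 0.6500 s
robot covers v_R·T_r = 0.6500·0.0400 = 0.0260 m before braking
braking distance = 0.6500²/(2·1.0000) = 0.2112 m
human closes 1.0000·0.6900 = 0.6900 m
margins: 0.0000+0.0100+0.0500 = 0.0600 m
sum ≈ 0.0260+0.2112+0.6900+0.0600 ≈ 0.9872 m = S ✓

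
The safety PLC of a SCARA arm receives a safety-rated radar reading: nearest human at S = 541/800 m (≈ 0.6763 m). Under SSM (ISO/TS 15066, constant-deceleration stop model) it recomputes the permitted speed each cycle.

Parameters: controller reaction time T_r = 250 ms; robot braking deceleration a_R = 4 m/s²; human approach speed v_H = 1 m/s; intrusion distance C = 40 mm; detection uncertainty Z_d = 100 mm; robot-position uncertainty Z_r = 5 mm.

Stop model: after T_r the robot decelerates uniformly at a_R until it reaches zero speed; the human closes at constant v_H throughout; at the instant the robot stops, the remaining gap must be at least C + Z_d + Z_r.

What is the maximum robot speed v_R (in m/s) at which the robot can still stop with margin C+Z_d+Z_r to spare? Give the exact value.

v_R_max = 1/2 m/s = 0.5000 m/s

quadratic (1/8)·v² + (1/2)·v + (-9/32) = 0
  disc = (1/2)² − 4·(1/8)·(-9/32) = 25/64 ; √disc = 5/8
  v_R = (−(1/2) + 5/8) / (2·(1/8)) = 1/2 m/s
check:
braking lasts T_s = (1/2)/4 = 0.1250 s
robot in T_r: 0.5000·0.2500 = 0.1250 m
braking distance = 0.5000²/(2·4.0000) = 0.0312 m
human over T_r+T_s: 1.0000·(0.2500+0.1250) = 0.3750 m
residual clearance needed = 0.0400+0.1000+0.0050 = 0.1450 m
sum ≈ 0.1250+0.0312+0.3750+0.1450 ≈ 0.6763 m = S ✓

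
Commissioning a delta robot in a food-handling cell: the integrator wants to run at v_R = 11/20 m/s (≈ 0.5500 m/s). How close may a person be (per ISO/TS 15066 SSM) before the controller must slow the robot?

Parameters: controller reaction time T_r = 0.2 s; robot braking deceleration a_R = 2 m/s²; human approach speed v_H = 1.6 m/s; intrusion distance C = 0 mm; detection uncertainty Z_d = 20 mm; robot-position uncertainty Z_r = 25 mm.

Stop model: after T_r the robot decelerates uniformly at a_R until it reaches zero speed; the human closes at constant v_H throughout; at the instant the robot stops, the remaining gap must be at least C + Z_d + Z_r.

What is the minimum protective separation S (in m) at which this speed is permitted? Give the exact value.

braking lasts T_s = (11/20)/2 = 0.2750 s
reaction-phase robot travel = 0.5500·0.2000 = 0.1100 m
robot covers 0.5500·0.2750 − ½·2.0000·0.2750² = 0.0756 m while stopping
person approaches 1.6000·(0.2000+0.2750) = 0.7600 m
margins: 0.0000+0.0200+0.0250 = 0.0450 m
S_min ≈ 0.1100+0.0756+0.7600+0.0450  ⇒  S_min = 317/320 m

S_min = 317/320 m = 0.9906 m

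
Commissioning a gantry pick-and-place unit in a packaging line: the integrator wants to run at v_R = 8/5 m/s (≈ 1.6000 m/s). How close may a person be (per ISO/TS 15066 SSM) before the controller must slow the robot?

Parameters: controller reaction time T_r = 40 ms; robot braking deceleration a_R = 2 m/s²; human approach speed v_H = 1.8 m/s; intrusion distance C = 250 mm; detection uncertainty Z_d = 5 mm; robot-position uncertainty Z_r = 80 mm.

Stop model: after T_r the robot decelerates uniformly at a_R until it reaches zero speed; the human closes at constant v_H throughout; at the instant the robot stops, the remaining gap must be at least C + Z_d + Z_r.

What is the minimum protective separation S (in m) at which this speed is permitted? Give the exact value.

braking lasts T_s = (8/5)/2 = 0.8000 s
robot in T_r: 1.6000·0.0400 = 0.0640 m
robot under decel: 1.6000²/(2·2.0000) = 0.6400 m
human over T_r+T_s: 1.8000·(0.0400+0.8000) = 1.5120 m
margins: 0.2500+0.0050+0.0800 = 0.3350 m
S_min ≈ 0.0640+0.6400+1.5120+0.3350  ⇒  S_min = 2551/1000 m

S_min = 2551/1000 m = 2.5510 m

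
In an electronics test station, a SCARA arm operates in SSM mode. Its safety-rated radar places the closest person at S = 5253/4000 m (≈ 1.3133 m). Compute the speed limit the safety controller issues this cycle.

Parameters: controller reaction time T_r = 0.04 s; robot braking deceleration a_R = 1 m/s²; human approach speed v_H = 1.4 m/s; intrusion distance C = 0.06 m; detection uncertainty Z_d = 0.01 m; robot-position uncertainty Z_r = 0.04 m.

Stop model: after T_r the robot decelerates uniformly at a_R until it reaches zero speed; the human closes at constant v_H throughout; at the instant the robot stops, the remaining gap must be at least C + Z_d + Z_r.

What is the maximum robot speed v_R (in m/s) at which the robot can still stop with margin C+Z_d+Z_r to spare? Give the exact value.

v_R_max = 13/20 m/s = 0.6500 m/s

collect terms ⇒ (1/2)·v_R² + (36/25)·v_R + (-4589/4000) = 0
  disc = (36/25)² − 4·(1/2)·(-4589/4000) = 43681/10000 ; √disc = 209/100
  v_R = (−(36/25) + 209/100) / (2·(1/2)) = 13/20 m/s
check:
braking lasts T_s = (13/20)/1 = 0.6500 s
robot covers v_R·T_r = 0.6500·0.0400 = 0.0260 m before braking
robot under decel: 0.6500²/(2·1.0000) = 0.2112 m
person approaches 1.4000·(0.0400+0.6500) = 0.9660 m
margins: 0.0600+0.0100+0.0400 = 0.1100 m
sum ≈ 0.0260+0.2112+0.9660+0.1100 ≈ 1.3133 m = S ✓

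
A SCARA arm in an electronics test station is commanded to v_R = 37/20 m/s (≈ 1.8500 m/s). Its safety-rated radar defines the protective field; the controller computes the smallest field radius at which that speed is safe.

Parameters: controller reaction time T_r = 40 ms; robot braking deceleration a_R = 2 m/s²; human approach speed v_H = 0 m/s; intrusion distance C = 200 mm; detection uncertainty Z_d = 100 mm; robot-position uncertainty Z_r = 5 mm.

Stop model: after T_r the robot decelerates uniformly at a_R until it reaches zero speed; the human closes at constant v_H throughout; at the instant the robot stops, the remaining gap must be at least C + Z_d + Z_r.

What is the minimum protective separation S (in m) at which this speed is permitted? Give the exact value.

stop time T_s = (37/20)/2 = 0.9250 s
reaction-phase robot travel = 1.8500·0.0400 = 0.0740 m
braking distance = 1.8500²/(2·2.0000) = 0.8556 m
person approaches 0.0000·(0.0400+0.9250) = 0.0000 m
residual clearance needed = 0.2000+0.1000+0.0050 = 0.3050 m
S_min ≈ 0.0740+0.8556+0.0000+0.3050  ⇒  S_min = 9877/8000 m

S_min = 9877/8000 m = 1.2346 m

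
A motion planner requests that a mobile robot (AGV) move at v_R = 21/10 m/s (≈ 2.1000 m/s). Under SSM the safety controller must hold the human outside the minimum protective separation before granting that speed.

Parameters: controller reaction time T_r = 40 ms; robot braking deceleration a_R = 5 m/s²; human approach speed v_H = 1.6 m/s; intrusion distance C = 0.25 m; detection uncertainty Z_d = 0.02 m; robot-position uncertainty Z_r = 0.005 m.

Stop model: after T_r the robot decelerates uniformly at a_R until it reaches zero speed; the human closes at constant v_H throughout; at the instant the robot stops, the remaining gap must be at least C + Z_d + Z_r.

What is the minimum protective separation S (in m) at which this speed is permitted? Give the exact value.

T_s = v_R/a_R = (21/10)/5 = 0.4200 s
robot covers v_R·T_r = 2.1000·0.0400 = 0.0840 m before braking
robot under decel: 2.1000²/(2·5.0000) = 0.4410 m
person approaches 1.6000·(0.0400+0.4200) = 0.7360 m
residual clearance needed = 0.2500+0.0200+0.0050 = 0.2750 m
S_min ≈ 0.0840+0.4410+0.7360+0.2750  ⇒  S_min = 192/125 m

S_min = 192/125 m = 1.5360 m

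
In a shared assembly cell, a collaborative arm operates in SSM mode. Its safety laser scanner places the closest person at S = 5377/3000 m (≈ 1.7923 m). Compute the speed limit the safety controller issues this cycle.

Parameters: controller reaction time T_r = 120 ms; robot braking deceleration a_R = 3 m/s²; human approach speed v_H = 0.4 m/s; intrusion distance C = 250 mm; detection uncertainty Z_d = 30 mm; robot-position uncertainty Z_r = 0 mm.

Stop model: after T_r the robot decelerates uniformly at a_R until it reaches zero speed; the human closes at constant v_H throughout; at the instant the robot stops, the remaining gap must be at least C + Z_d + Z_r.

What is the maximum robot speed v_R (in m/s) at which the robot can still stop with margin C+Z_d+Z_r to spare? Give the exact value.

at the boundary: (1/6)·v² + (19/75)·v + (-4393/3000) = 0
  disc = (19/75)² − 4·(1/6)·(-4393/3000) = 2601/2500 ; √disc = 51/50
  v_R = (−(19/75) + 51/50) / (2·(1/6)) = 23/10 m/s
check:
T_s = v_R/a_R = (23/10)/3 = 0.7667 s
robot covers v_R·T_r = 2.3000·0.1200 = 0.2760 m before braking
braking distance = 2.3000²/(2·3.0000) = 0.8817 m
person approaches 0.4000·(0.1200+0.7667) = 0.3547 m
margins: 0.2500+0.0300+0.0000 = 0.2800 m
sum ≈ 0.2760+0.8817+0.3547+0.2800 ≈ 1.7923 m = S ✓

v_R_max = 23/10 m/s = 2.3000 m/s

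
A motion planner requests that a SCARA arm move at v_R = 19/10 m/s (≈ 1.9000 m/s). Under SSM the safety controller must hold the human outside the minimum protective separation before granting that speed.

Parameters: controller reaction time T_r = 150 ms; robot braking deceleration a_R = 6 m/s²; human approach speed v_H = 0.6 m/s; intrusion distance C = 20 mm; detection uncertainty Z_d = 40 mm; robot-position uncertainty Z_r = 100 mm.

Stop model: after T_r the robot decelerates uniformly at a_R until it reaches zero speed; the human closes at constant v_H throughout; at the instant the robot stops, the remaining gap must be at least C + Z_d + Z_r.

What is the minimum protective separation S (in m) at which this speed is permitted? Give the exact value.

S_min = 1231/1200 m = 1.0258 m

T_s = v_R/a_R = (19/10)/6 = 0.3167 s
robot in T_r: 1.9000·0.1500 = 0.2850 m
robot under decel: 1.9000²/(2·6.0000) = 0.3008 m
human closes 0.6000·0.4667 = 0.2800 m
margins: 0.0200+0.0400+0.1000 = 0.1600 m
S_min ≈ 0.2850+0.3008+0.2800+0.1600  ⇒  S_min = 1231/1200 m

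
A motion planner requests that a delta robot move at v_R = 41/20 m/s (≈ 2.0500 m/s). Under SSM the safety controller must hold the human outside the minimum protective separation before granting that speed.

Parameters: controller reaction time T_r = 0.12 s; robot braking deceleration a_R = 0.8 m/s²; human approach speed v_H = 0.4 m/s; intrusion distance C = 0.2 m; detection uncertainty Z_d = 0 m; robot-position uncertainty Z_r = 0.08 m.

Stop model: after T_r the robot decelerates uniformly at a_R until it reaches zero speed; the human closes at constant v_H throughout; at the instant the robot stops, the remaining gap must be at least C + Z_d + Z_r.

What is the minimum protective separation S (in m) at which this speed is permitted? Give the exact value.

braking lasts T_s = (41/20)/(4/5) = 2.5625 s
robot covers v_R·T_r = 2.0500·0.1200 = 0.2460 m before braking
robot under decel: 2.0500²/(2·0.8000) = 2.6266 m
human closes 0.4000·2.6825 = 1.0730 m
residual clearance needed = 0.2000+0.0000+0.0800 = 0.2800 m
S_min ≈ 0.2460+2.6266+1.0730+0.2800  ⇒  S_min = 67609/16000 m

S_min = 67609/16000 m = 4.2256 m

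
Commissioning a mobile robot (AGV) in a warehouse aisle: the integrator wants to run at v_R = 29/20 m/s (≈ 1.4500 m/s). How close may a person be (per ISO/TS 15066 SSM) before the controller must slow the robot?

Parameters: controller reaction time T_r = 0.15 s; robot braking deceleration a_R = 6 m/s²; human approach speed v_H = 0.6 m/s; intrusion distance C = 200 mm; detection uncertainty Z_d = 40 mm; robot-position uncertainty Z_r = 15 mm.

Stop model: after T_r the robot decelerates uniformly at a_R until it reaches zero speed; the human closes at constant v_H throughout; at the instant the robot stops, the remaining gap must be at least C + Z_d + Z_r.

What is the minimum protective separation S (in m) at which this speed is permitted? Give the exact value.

braking lasts T_s = (29/20)/6 = 0.2417 s
robot in T_r: 1.4500·0.1500 = 0.2175 m
robot covers 1.4500·0.2417 − ½·6.0000·0.2417² = 0.1752 m while stopping
human over T_r+T_s: 0.6000·(0.1500+0.2417) = 0.2350 m
margins: 0.2000+0.0400+0.0150 = 0.2550 m
S_min ≈ 0.2175+0.1752+0.2350+0.2550  ⇒  S_min = 4237/4800 m

S_min = 4237/4800 m = 0.8827 m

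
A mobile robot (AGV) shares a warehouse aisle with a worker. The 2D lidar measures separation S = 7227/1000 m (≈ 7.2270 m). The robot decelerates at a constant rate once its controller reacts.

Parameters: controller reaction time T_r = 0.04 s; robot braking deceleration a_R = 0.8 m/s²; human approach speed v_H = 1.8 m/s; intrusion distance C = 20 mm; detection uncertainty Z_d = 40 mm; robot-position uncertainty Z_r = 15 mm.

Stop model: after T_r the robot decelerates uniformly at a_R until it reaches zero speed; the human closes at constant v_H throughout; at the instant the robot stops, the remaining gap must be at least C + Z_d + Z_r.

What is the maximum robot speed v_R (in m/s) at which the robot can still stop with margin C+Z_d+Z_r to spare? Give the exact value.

v_R_max = 2 m/s = 2.0000 m/s

collect terms ⇒ (5/8)·v_R² + (229/100)·v_R + (-177/25) = 0
  disc = (229/100)² − 4·(5/8)·(-177/25) = 229441/10000 ; √disc = 479/100
  v_R = (−(229/100) + 479/100) / (2·(5/8)) = 2 m/s
check:
T_s = v_R/a_R = 2/(4/5) = 2.5000 s
robot covers v_R·T_r = 2.0000·0.0400 = 0.0800 m before braking
braking distance = 2.0000²/(2·0.8000) = 2.5000 m
human over T_r+T_s: 1.8000·(0.0400+2.5000) = 4.5720 m
C+Z_d+Z_r = 0.0200+0.0400+0.0150 = 0.0750 m
sum ≈ 0.0800+2.5000+4.5720+0.0750 ≈ 7.2270 m = S ✓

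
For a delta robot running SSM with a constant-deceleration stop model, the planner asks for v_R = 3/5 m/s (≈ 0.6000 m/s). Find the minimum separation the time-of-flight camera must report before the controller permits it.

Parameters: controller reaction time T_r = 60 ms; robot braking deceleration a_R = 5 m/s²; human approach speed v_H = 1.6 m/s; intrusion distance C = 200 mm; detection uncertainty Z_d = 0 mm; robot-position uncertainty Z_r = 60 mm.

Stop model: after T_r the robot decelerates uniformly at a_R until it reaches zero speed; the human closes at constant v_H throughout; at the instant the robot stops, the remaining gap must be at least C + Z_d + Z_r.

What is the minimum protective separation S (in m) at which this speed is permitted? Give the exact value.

T_s = v_R/a_R = (3/5)/5 = 0.1200 s
reaction-phase robot travel = 0.6000·0.0600 = 0.0360 m
braking distance = 0.6000²/(2·5.0000) = 0.0360 m
human closes 1.6000·0.1800 = 0.2880 m
C+Z_d+Z_r = 0.2000+0.0000+0.0600 = 0.2600 m
S_min ≈ 0.0360+0.0360+0.2880+0.2600  ⇒  S_min = 31/50 m

S_min = 31/50 m = 0.6200 m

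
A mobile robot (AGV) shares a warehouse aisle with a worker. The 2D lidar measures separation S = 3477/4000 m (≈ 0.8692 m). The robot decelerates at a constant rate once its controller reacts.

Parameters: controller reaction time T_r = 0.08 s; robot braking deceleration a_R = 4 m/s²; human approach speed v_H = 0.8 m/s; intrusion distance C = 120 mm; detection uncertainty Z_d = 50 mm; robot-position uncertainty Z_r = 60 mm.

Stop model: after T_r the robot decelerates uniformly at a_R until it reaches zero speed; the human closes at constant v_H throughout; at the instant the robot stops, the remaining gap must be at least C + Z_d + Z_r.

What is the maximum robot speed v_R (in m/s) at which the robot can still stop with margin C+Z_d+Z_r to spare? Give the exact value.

at the boundary: (1/8)·v² + (7/25)·v + (-2301/4000) = 0
  disc = (7/25)² − 4·(1/8)·(-2301/4000) = 14641/40000 ; √disc = 121/200
  v_R = (−(7/25) + 121/200) / (2·(1/8)) = 13/10 m/s
check:
braking lasts T_s = (13/10)/4 = 0.3250 s
robot in T_r: 1.3000·0.0800 = 0.1040 m
robot covers 1.3000·0.3250 − ½·4.0000·0.3250² = 0.2112 m while stopping
human closes 0.8000·0.4050 = 0.3240 m
C+Z_d+Z_r = 0.1200+0.0500+0.0600 = 0.2300 m
sum ≈ 0.1040+0.2112+0.3240+0.2300 ≈ 0.8692 m = S ✓

v_R_max = 13/10 m/s = 1.3000 m/s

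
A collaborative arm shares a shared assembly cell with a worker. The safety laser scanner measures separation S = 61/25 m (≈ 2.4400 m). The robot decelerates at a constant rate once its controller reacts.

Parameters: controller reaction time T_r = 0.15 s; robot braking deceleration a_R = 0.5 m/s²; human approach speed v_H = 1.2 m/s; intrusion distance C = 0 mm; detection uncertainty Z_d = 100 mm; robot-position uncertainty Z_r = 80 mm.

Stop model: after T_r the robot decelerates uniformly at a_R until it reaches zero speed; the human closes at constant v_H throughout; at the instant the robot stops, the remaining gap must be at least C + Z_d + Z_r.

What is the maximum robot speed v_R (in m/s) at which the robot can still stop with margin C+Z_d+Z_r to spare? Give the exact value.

v_R_max = 13/20 m/s = 0.6500 m/s

collect terms ⇒ (1)·v_R² + (51/20)·v_R + (-52/25) = 0
  disc = (51/20)² − 4·(1)·(-52/25) = 5929/400 ; √disc = 77/20
  v_R = (−(51/20) + 77/20) / (2·(1)) = 13/20 m/s
check:
T_s = v_R/a_R = (13/20)/(1/2) = 1.3000 s
robot covers v_R·T_r = 0.6500·0.1500 = 0.0975 m before braking
robot under decel: 0.6500²/(2·0.5000) = 0.4225 m
human closes 1.2000·1.4500 = 1.7400 m
residual clearance needed = 0.0000+0.1000+0.0800 = 0.1800 m
sum ≈ 0.0975+0.4225+1.7400+0.1800 ≈ 2.4400 m = S ✓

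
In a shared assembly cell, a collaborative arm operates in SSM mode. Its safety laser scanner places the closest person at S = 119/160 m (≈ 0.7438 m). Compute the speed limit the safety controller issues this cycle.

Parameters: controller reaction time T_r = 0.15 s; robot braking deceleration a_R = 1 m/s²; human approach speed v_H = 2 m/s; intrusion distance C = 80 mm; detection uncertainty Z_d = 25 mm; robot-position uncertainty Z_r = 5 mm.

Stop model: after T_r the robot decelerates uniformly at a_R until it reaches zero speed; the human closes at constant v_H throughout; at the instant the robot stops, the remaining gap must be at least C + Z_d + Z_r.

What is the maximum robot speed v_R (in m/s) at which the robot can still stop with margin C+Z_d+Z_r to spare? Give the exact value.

v_R_max = 3/20 m/s = 0.1500 m/s

collect terms ⇒ (1/2)·v_R² + (43/20)·v_R + (-267/800) = 0
  disc = (43/20)² − 4·(1/2)·(-267/800) = 529/100 ; √disc = 23/10
  v_R = (−(43/20) + 23/10) / (2·(1/2)) = 3/20 m/s
check:
braking lasts T_s = (3/20)/1 = 0.1500 s
robot covers v_R·T_r = 0.1500·0.1500 = 0.0225 m before braking
robot covers 0.1500·0.1500 − ½·1.0000·0.1500² = 0.0112 m while stopping
person approaches 2.0000·(0.1500+0.1500) = 0.6000 m
margins: 0.0800+0.0250+0.0050 = 0.1100 m
sum ≈ 0.0225+0.0112+0.6000+0.1100 ≈ 0.7438 m = S ✓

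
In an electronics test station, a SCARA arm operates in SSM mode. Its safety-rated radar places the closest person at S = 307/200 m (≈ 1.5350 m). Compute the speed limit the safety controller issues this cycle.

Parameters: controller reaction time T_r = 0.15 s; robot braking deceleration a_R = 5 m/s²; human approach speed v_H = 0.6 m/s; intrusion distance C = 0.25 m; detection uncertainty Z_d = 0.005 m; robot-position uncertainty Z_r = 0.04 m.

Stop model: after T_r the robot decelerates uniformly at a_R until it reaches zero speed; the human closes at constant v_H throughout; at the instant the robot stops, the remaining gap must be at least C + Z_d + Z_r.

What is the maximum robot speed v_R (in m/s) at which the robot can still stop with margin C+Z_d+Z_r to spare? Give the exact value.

v_R_max = 23/10 m/s = 2.3000 m/s

collect terms ⇒ (1/10)·v_R² + (27/100)·v_R + (-23/20) = 0
  disc = (27/100)² − 4·(1/10)·(-23/20) = 5329/10000 ; √disc = 73/100
  v_R = (−(27/100) + 73/100) / (2·(1/10)) = 23/10 m/s
check:
T_s = v_R/a_R = (23/10)/5 = 0.4600 s
robot covers v_R·T_r = 2.3000·0.1500 = 0.3450 m before braking
robot covers 2.3000·0.4600 − ½·5.0000·0.4600² = 0.5290 m while stopping
human over T_r+T_s: 0.6000·(0.1500+0.4600) = 0.3660 m
residual clearance needed = 0.2500+0.0050+0.0400 = 0.2950 m
sum ≈ 0.3450+0.5290+0.3660+0.2950 ≈ 1.5350 m = S ✓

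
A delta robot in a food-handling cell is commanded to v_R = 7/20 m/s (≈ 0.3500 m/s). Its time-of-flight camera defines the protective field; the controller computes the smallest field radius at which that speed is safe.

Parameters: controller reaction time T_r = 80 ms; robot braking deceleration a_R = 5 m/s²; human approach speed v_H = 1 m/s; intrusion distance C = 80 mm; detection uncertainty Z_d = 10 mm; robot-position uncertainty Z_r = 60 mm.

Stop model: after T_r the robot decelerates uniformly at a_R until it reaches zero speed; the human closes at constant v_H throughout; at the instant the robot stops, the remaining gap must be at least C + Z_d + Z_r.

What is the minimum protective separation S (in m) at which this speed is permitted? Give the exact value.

S_min = 1361/4000 m = 0.3402 m

braking lasts T_s = (7/20)/5 = 0.0700 s
robot covers v_R·T_r = 0.3500·0.0800 = 0.0280 m before braking
braking distance = 0.3500²/(2·5.0000) = 0.0123 m
human closes 1.0000·0.1500 = 0.1500 m
C+Z_d+Z_r = 0.0800+0.0100+0.0600 = 0.1500 m
S_min ≈ 0.0280+0.0123+0.1500+0.1500  ⇒  S_min = 1361/4000 m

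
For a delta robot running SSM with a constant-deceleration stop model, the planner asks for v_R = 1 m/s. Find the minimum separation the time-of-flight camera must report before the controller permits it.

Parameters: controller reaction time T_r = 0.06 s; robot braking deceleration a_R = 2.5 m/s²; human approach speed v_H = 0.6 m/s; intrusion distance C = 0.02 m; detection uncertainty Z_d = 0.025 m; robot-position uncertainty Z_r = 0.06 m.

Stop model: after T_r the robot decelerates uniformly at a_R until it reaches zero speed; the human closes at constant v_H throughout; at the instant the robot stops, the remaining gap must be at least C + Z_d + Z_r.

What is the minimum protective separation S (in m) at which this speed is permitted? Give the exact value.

T_s = v_R/a_R = 1/(5/2) = 0.4000 s
robot covers v_R·T_r = 1.0000·0.0600 = 0.0600 m before braking
robot covers 1.0000·0.4000 − ½·2.5000·0.4000² = 0.2000 m while stopping
human closes 0.6000·0.4600 = 0.2760 m
residual clearance needed = 0.0200+0.0250+0.0600 = 0.1050 m
S_min ≈ 0.0600+0.2000+0.2760+0.1050  ⇒  S_min = 641/1000 m

S_min = 641/1000 m = 0.6410 m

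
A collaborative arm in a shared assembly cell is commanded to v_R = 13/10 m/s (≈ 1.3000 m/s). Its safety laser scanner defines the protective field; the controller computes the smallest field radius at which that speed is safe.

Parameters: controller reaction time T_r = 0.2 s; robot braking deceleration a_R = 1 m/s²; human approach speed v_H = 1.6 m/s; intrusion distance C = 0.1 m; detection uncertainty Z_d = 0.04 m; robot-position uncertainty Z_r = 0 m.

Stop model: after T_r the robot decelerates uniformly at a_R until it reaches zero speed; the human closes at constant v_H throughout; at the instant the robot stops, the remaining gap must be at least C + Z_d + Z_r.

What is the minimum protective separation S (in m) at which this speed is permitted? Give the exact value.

braking lasts T_s = (13/10)/1 = 1.3000 s
robot in T_r: 1.3000·0.2000 = 0.2600 m
robot covers 1.3000·1.3000 − ½·1.0000·1.3000² = 0.8450 m while stopping
person approaches 1.6000·(0.2000+1.3000) = 2.4000 m
C+Z_d+Z_r = 0.1000+0.0400+0.0000 = 0.1400 m
S_min ≈ 0.2600+0.8450+2.4000+0.1400  ⇒  S_min = 729/200 m

S_min = 729/200 m = 3.6450 m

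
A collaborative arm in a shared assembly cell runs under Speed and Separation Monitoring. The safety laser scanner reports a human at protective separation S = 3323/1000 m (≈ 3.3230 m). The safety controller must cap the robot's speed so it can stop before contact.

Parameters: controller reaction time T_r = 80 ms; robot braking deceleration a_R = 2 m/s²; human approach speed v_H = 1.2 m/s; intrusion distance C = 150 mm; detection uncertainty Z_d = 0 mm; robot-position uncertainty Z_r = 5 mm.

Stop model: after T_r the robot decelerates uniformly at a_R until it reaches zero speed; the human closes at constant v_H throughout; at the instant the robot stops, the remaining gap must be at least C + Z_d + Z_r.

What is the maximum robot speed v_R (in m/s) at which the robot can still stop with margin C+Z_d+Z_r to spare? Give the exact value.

v_R_max = 12/5 m/s = 2.4000 m/s

quadratic (1/4)·v² + (17/25)·v + (-384/125) = 0
  disc = (17/25)² − 4·(1/4)·(-384/125) = 2209/625 ; √disc = 47/25
  v_R = (−(17/25) + 47/25) / (2·(1/4)) = 12/5 m/s
check:
braking lasts T_s = (12/5)/2 = 1.2000 s
robot in T_r: 2.4000·0.0800 = 0.1920 m
robot under decel: 2.4000²/(2·2.0000) = 1.4400 m
human closes 1.2000·1.2800 = 1.5360 m
residual clearance needed = 0.1500+0.0000+0.0050 = 0.1550 m
sum ≈ 0.1920+1.4400+1.5360+0.1550 ≈ 3.3230 m = S ✓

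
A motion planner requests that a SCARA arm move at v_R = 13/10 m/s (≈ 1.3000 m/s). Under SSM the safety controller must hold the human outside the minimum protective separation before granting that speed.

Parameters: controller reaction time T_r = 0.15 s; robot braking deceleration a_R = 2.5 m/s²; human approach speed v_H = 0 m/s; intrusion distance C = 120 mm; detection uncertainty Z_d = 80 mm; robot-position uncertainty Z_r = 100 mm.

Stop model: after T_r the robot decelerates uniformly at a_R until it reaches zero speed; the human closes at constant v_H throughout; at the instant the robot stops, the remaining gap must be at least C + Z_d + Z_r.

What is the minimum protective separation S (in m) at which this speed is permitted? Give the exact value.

S_min = 833/1000 m = 0.8330 m

stop time T_s = (13/10)/(5/2) = 0.5200 s
reaction-phase robot travel = 1.3000·0.1500 = 0.1950 m
robot covers 1.3000·0.5200 − ½·2.5000·0.5200² = 0.3380 m while stopping
human closes 0.0000·0.6700 = 0.0000 m
residual clearance needed = 0.1200+0.0800+0.1000 = 0.3000 m
S_min ≈ 0.1950+0.3380+0.0000+0.3000  ⇒  S_min = 833/1000 m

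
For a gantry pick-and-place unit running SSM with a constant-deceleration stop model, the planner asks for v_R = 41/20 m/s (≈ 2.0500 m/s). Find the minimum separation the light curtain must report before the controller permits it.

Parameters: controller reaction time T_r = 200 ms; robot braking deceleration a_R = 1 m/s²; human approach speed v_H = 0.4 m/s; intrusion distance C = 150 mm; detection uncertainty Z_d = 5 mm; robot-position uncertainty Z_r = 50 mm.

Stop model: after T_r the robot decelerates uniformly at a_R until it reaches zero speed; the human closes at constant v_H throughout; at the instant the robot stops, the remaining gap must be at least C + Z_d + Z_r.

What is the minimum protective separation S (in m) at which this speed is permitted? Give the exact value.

T_s = v_R/a_R = (41/20)/1 = 2.0500 s
robot in T_r: 2.0500·0.2000 = 0.4100 m
robot covers 2.0500·2.0500 − ½·1.0000·2.0500² = 2.1012 m while stopping
person approaches 0.4000·(0.2000+2.0500) = 0.9000 m
residual clearance needed = 0.1500+0.0050+0.0500 = 0.2050 m
S_min ≈ 0.4100+2.1012+0.9000+0.2050  ⇒  S_min = 2893/800 m

S_min = 2893/800 m = 3.6162 m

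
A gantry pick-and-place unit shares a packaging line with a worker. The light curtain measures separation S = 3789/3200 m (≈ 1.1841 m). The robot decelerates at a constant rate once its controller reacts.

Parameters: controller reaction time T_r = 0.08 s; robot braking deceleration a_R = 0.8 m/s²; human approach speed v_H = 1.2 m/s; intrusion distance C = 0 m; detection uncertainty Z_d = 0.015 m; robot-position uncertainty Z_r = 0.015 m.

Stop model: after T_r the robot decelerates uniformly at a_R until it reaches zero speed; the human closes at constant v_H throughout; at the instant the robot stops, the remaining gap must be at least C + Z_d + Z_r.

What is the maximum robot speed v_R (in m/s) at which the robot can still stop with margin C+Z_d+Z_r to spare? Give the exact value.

v_R_max = 11/20 m/s = 0.5500 m/s

at the boundary: (5/8)·v² + (79/50)·v + (-16929/16000) = 0
  disc = (79/50)² − 4·(5/8)·(-16929/16000) = 822649/160000 ; √disc = 907/400
  v_R = (−(79/50) + 907/400) / (2·(5/8)) = 11/20 m/s
check:
braking lasts T_s = (11/20)/(4/5) = 0.6875 s
robot covers v_R·T_r = 0.5500·0.0800 = 0.0440 m before braking
robot under decel: 0.5500²/(2·0.8000) = 0.1891 m
person approaches 1.2000·(0.0800+0.6875) = 0.9210 m
C+Z_d+Z_r = 0.0000+0.0150+0.0150 = 0.0300 m
sum ≈ 0.0440+0.1891+0.9210+0.0300 ≈ 1.1841 m = S ✓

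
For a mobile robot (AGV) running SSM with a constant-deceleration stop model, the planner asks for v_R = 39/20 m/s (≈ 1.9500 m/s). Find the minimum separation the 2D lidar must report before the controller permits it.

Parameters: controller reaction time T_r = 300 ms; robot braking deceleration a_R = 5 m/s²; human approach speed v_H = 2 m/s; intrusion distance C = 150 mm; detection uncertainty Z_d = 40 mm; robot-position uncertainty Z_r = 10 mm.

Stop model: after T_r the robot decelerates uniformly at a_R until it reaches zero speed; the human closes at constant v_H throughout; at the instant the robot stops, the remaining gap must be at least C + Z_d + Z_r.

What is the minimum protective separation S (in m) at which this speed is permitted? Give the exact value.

S_min = 10181/4000 m = 2.5452 m

braking lasts T_s = (39/20)/5 = 0.3900 s
reaction-phase robot travel = 1.9500·0.3000 = 0.5850 m
robot under decel: 1.9500²/(2·5.0000) = 0.3802 m
human over T_r+T_s: 2.0000·(0.3000+0.3900) = 1.3800 m
margins: 0.1500+0.0400+0.0100 = 0.2000 m
S_min ≈ 0.5850+0.3802+1.3800+0.2000  ⇒  S_min = 10181/4000 m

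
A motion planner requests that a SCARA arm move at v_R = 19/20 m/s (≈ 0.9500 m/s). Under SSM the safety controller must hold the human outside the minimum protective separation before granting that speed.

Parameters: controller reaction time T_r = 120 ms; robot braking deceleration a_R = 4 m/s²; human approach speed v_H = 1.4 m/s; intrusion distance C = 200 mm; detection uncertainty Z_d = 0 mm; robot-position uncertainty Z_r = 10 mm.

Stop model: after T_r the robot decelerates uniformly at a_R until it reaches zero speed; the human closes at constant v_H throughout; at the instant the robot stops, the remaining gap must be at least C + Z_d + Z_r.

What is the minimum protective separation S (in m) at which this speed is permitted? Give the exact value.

stop time T_s = (19/20)/4 = 0.2375 s
robot in T_r: 0.9500·0.1200 = 0.1140 m
robot under decel: 0.9500²/(2·4.0000) = 0.1128 m
human closes 1.4000·0.3575 = 0.5005 m
margins: 0.2000+0.0000+0.0100 = 0.2100 m
S_min ≈ 0.1140+0.1128+0.5005+0.2100  ⇒  S_min = 14997/16000 m

S_min = 14997/16000 m = 0.9373 m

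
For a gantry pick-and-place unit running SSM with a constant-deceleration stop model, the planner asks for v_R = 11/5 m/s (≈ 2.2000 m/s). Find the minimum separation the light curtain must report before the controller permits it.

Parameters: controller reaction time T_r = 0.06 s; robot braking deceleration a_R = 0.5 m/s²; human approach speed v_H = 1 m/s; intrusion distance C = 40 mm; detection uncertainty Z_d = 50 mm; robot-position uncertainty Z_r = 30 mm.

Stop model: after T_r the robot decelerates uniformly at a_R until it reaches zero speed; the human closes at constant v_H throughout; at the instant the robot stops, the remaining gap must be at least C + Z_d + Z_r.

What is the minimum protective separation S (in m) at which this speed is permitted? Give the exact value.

S_min = 1194/125 m = 9.5520 m

T_s = v_R/a_R = (11/5)/(1/2) = 4.4000 s
robot covers v_R·T_r = 2.2000·0.0600 = 0.1320 m before braking
braking distance = 2.2000²/(2·0.5000) = 4.8400 m
person approaches 1.0000·(0.0600+4.4000) = 4.4600 m
residual clearance needed = 0.0400+0.0500+0.0300 = 0.1200 m
S_min ≈ 0.1320+4.8400+4.4600+0.1200  ⇒  S_min = 1194/125 m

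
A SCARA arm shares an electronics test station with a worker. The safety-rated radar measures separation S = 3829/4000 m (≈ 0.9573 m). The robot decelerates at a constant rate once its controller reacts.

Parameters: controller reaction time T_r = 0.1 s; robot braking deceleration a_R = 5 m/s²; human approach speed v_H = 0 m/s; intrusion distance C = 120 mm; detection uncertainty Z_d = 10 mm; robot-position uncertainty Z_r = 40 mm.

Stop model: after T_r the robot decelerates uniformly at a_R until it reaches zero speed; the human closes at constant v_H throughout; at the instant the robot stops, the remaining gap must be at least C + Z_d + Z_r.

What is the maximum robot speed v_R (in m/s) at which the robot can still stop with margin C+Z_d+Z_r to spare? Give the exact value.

v_R_max = 47/20 m/s = 2.3500 m/s

collect terms ⇒ (1/10)·v_R² + (1/10)·v_R + (-3149/4000) = 0
  disc = (1/10)² − 4·(1/10)·(-3149/4000) = 3249/10000 ; √disc = 57/100
  v_R = (−(1/10) + 57/100) / (2·(1/10)) = 47/20 m/s
check:
braking lasts T_s = (47/20)/5 = 0.4700 s
reaction-phase robot travel = 2.3500·0.1000 = 0.2350 m
robot covers 2.3500·0.4700 − ½·5.0000·0.4700² = 0.5523 m while stopping
human over T_r+T_s: 0.0000·(0.1000+0.4700) = 0.0000 m
C+Z_d+Z_r = 0.1200+0.0100+0.0400 = 0.1700 m
sum ≈ 0.2350+0.5523+0.0000+0.1700 ≈ 0.9573 m = S ✓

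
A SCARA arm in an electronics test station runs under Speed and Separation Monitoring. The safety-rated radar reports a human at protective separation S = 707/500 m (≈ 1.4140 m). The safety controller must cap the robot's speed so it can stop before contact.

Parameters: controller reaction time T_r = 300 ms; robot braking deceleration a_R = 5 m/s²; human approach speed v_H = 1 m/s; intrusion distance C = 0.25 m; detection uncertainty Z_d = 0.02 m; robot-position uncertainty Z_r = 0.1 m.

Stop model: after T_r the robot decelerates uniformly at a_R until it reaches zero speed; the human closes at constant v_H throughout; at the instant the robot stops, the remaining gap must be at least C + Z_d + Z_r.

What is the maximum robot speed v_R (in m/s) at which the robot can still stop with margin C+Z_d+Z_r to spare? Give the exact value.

v_R_max = 6/5 m/s = 1.2000 m/s

at the boundary: (1/10)·v² + (1/2)·v + (-93/125) = 0
  disc = (1/2)² − 4·(1/10)·(-93/125) = 1369/2500 ; √disc = 37/50
  v_R = (−(1/2) + 37/50) / (2·(1/10)) = 6/5 m/s
check:
T_s = v_R/a_R = (6/5)/5 = 0.2400 s
robot covers v_R·T_r = 1.2000·0.3000 = 0.3600 m before braking
robot under decel: 1.2000²/(2·5.0000) = 0.1440 m
human over T_r+T_s: 1.0000·(0.3000+0.2400) = 0.5400 m
C+Z_d+Z_r = 0.2500+0.0200+0.1000 = 0.3700 m
sum ≈ 0.3600+0.1440+0.5400+0.3700 ≈ 1.4140 m = S ✓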